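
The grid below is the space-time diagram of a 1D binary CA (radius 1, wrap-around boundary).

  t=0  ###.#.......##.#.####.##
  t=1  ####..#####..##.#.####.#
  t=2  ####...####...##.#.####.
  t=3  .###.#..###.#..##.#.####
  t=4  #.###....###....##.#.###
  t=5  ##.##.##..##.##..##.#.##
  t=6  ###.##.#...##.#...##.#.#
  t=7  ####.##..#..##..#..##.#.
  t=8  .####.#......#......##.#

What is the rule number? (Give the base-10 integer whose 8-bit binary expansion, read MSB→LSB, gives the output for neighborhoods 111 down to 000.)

  ###|#  b7=1 t=0,i=0
  ##.|#  b6=1 t=0,i=2
  #.#|#  b5=1 t=0,i=3
  #..|.  b4=0 t=0,i=5
  .##|.  b3=0 t=0,i=12
  .#.|.  b2=0 t=0,i=4
  ..#|.  b1=0 t=0,i=11
  ...|#  b0=1 t=0,i=6
  bits 11100001 = 225

225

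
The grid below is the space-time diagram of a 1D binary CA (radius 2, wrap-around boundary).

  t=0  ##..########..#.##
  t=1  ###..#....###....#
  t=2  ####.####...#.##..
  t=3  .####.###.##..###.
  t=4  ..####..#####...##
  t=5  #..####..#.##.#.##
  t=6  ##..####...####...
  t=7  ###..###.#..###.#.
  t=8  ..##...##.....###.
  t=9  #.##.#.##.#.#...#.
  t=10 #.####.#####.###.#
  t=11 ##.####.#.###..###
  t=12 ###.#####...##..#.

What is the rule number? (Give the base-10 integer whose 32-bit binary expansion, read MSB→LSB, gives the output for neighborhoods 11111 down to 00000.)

  [31] ##### => .  t=0,i=6
  [30] ####. => #  t=0,i=0
  [29] ###.# => #  t=2,i=3
  [28] ###.. => #  t=0,i=1
  [27] ##.## => #  t=2,i=4
  [26] ##.#. => #  t=5,i=13
  [25] ##..# => #  t=0,i=2
  [24] ##... => .  t=1,i=13
  [23] #.### => .  t=0,i=16
  [22] #.##. => #  t=2,i=14
  [21] #.#.# => #  t=5,i=14
  [20] #.#.. => .  t=7,i=9
  [19] #..## => .  t=0,i=3
  [18] #..#. => .  t=0,i=13
  [17] #...# => #  t=2,i=10
  [16] #.... => #  t=1,i=7
  [15] .#### => #  t=0,i=5
  [14] .###. => .  t=1,i=11
  [13] .##.# => #  t=5,i=12
  [12] .##.. => #  t=2,i=15
  [11] .#.## => .  t=0,i=15
  [10] .#.#. => #  t=9,i=11
  [9] .#..# => .  t=7,i=10
  [8] .#... => #  t=1,i=6
  [7] ..### => .  t=0,i=4
  [6] ..##. => #  t=4,i=16
  [5] ..#.# => .  t=0,i=14
  [4] ..#.. => #  t=1,i=5
  [3] ...## => .  t=1,i=9
  [2] ...#. => #  t=2,i=11
  [1] ....# => #  t=1,i=8
  [0] ..... => .  t=8,i=11
  bits 01111110011000111011010101010110 = 2120463702

2120463702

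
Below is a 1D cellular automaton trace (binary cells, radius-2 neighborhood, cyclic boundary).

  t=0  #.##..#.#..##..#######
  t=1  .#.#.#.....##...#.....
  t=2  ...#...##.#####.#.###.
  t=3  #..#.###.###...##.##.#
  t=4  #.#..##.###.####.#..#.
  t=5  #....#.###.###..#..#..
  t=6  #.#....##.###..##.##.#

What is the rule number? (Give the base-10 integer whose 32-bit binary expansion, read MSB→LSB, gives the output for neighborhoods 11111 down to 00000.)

229101657

  ##### -> .   bit 31 = 0  t=0,i=17
  ####. -> .   bit 30 = 0  t=0,i=21
  ###.# -> .   bit 29 = 0  t=0,i=0
  ###.. -> .   bit 28 = 0  t=2,i=20
  ##.## -> #   bit 27 = 1  t=0,i=1
  ##.#. -> #   bit 26 = 1  t=2,i=15
  ##..# -> .   bit 25 = 0  t=0,i=4
  ##... -> #   bit 24 = 1  t=1,i=13
  #.### -> #   bit 23 = 1  t=2,i=10
  #.##. -> .   bit 22 = 0  t=0,i=2
  #.#.# -> #   bit 21 = 1  t=1,i=3
  #.#.. -> .   bit 20 = 0  t=0,i=8
  #..## -> .   bit 19 = 0  t=0,i=10
  #..#. -> #   bit 18 = 1  t=0,i=5
  #...# -> #   bit 17 = 1  t=1,i=14
  #.... -> #   bit 16 = 1  t=1,i=7
  .#### -> #   bit 15 = 1  t=0,i=16
  .###. -> #   bit 14 = 1  t=2,i=19
  .##.# -> .   bit 13 = 0  t=2,i=8
  .##.. -> #   bit 12 = 1  t=0,i=3
  .#.## -> .   bit 11 = 0  t=2,i=17
  .#.#. -> .   bit 10 = 0  t=0,i=7
  .#..# -> .   bit 9 = 0  t=0,i=9
  .#... -> .   bit 8 = 0  t=1,i=6
  ..### -> .   bit 7 = 0  t=0,i=15
  ..##. -> #   bit 6 = 1  t=0,i=11
  ..#.# -> .   bit 5 = 0  t=0,i=6
  ..#.. -> #   bit 4 = 1  t=1,i=16
  ...## -> #   bit 3 = 1  t=1,i=10
  ...#. -> .   bit 2 = 0  t=1,i=0
  ....# -> .   bit 1 = 0  t=1,i=9
  ..... -> #   bit 0 = 1  t=1,i=8
  bits 00001101101001111101000001011001 = 229101657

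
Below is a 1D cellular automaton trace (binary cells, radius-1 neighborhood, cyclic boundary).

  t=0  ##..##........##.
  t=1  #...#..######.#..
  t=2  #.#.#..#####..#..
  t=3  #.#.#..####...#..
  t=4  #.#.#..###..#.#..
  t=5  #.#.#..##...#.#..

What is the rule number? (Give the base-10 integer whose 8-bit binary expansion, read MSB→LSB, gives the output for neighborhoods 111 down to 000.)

141

  ###|#  b7=1 t=1,i=8
  ##.|.  b6=0 t=0,i=1
  #.#|.  b5=0 t=0,i=16
  #..|.  b4=0 t=0,i=2
  .##|#  b3=1 t=0,i=0
  .#.|#  b2=1 t=1,i=0
  ..#|.  b1=0 t=0,i=3
  ...|#  b0=1 t=0,i=7
  bits 10001101 = 141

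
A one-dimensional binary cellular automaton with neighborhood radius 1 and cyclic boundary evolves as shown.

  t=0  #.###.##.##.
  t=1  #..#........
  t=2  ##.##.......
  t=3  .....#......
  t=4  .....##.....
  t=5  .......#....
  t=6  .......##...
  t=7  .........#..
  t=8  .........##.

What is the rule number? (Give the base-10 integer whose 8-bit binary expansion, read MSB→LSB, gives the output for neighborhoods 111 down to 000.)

148

  nb ###: next=#  (t=0,i=3, bit7=1)
  nb ##.: next=.  (t=0,i=4, bit6=0)
  nb #.#: next=.  (t=0,i=1, bit5=0)
  nb #..: next=#  (t=1,i=1, bit4=1)
  nb .##: next=.  (t=0,i=2, bit3=0)
  nb .#.: next=#  (t=0,i=0, bit2=1)
  nb ..#: next=.  (t=1,i=2, bit1=0)
  nb ...: next=.  (t=1,i=5, bit0=0)
  bits 10010100 = 148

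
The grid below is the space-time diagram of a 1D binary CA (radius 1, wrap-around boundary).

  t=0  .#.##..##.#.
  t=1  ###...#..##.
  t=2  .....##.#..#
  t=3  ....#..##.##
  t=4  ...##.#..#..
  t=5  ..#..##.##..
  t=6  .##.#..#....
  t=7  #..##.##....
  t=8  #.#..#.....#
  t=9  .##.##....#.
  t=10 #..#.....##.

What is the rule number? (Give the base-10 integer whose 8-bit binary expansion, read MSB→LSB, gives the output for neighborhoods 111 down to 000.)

  [7] ### => .  t=1,i=1
  [6] ##. => .  t=0,i=4
  [5] #.# => #  t=0,i=2
  [4] #.. => .  t=0,i=5
  [3] .## => .  t=0,i=3
  [2] .#. => #  t=0,i=1
  [1] ..# => #  t=0,i=0
  [0] ... => .  t=1,i=4
  bits 00100110 = 38

38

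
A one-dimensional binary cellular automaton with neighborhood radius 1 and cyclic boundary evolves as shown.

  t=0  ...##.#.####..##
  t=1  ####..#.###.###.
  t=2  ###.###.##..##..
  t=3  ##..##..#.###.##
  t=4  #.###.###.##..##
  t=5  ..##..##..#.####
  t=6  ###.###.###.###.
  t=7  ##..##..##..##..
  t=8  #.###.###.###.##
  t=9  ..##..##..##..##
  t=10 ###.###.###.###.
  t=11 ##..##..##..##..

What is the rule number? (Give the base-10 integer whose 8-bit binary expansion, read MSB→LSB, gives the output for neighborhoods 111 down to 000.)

  ###|#  b7=1 t=0,i=9
  ##.|.  b6=0 t=0,i=4
  #.#|.  b5=0 t=0,i=5
  #..|#  b4=1 t=0,i=0
  .##|#  b3=1 t=0,i=3
  .#.|#  b2=1 t=0,i=6
  ..#|#  b1=1 t=0,i=2
  ...|#  b0=1 t=0,i=1
  bits 10011111 = 159

159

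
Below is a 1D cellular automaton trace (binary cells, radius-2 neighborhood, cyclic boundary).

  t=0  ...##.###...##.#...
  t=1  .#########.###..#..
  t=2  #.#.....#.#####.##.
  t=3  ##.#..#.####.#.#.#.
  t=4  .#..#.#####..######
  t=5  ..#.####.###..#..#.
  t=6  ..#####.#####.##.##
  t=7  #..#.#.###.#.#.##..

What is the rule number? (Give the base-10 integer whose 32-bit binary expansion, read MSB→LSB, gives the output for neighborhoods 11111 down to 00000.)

  [31] ##### => .  t=1,i=3
  [30] ####. => #  t=1,i=8
  [29] ###.# => .  t=1,i=9
  [28] ###.. => #  t=0,i=8
  [27] ##.## => #  t=0,i=5
  [26] ##.#. => .  t=0,i=14
  [25] ##..# => #  t=1,i=14
  [24] ##... => #  t=0,i=9
  [23] #.### => #  t=0,i=6
  [22] #.##. => .  t=2,i=16
  [21] #.#.# => #  t=2,i=0
  [20] #.#.. => .  t=0,i=15
  [19] #..## => .  t=4,i=12
  [18] #..#. => .  t=1,i=15
  [17] #...# => .  t=0,i=10
  [16] #.... => .  t=0,i=17
  [15] .#### => #  t=1,i=2
  [14] .###. => #  t=0,i=7
  [13] .##.# => #  t=0,i=4
  [12] .##.. => .  t=6,i=18
  [11] .#.## => #  t=2,i=9
  [10] .#.#. => #  t=2,i=1
  [9] .#..# => #  t=3,i=4
  [8] .#... => #  t=0,i=16
  [7] ..### => .  t=1,i=1
  [6] ..##. => #  t=0,i=3
  [5] ..#.# => #  t=2,i=8
  [4] ..#.. => #  t=1,i=16
  [3] ...## => #  t=0,i=2
  [2] ...#. => .  t=2,i=7
  [1] ....# => #  t=0,i=1
  [0] ..... => .  t=0,i=0
  bits 01011011101000001110111101111010 = 1537273722

1537273722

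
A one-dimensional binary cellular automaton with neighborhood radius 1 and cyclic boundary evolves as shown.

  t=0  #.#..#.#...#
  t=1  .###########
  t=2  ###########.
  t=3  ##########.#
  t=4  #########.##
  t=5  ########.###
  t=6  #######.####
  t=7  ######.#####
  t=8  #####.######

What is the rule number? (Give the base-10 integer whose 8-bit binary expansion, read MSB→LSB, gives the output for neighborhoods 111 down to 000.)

  [7] ### => #  t=1,i=2
  [6] ##. => .  t=0,i=0
  [5] #.# => #  t=0,i=1
  [4] #.. => #  t=0,i=3
  [3] .## => #  t=0,i=11
  [2] .#. => #  t=0,i=2
  [1] ..# => #  t=0,i=4
  [0] ... => #  t=0,i=9
  bits 10111111 = 191

191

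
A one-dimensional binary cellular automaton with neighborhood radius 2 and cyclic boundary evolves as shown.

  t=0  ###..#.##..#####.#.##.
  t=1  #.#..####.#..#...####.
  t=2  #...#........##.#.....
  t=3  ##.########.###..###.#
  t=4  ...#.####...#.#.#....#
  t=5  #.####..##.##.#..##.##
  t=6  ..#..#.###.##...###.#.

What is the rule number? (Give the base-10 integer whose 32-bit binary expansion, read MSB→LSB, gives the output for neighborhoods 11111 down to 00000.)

2447980925

  #####|#  b31=1 t=0,i=13
  ####.|.  b30=0 t=0,i=14
  ###.#|.  b29=0 t=0,i=15
  ###..|#  b28=1 t=0,i=2
  ##.##|.  b27=0 t=0,i=21
  ##.#.|.  b26=0 t=0,i=16
  ##..#|.  b25=0 t=0,i=3
  ##...|#  b24=1 t=4,i=9
  #.###|#  b23=1 t=0,i=0
  #.##.|#  b22=1 t=0,i=7
  #.#.#|#  b21=1 t=0,i=17
  #.#..|.  b20=0 t=1,i=2
  #..##|#  b19=1 t=0,i=10
  #..#.|.  b18=0 t=0,i=4
  #...#|.  b17=0 t=1,i=15
  #....|#  b16=1 t=2,i=6
  .####|.  b15=0 t=0,i=12
  .###.|.  b14=0 t=0,i=1
  .##.#|#  b13=1 t=0,i=20
  .##..|#  b12=1 t=0,i=8
  .#.##|#  b11=1 t=0,i=6
  .#.#.|.  b10=0 t=1,i=1
  .#..#|.  b9=0 t=1,i=3
  .#...|#  b8=1 t=1,i=14
  ..###|.  b7=0 t=0,i=11
  ..##.|#  b6=1 t=2,i=13
  ..#.#|#  b5=1 t=0,i=5
  ..#..|#  b4=1 t=1,i=13
  ...##|#  b3=1 t=1,i=16
  ...#.|#  b2=1 t=2,i=3
  ....#|.  b1=0 t=2,i=11
  .....|#  b0=1 t=2,i=7
  bits 10010001111010010011100101111101 = 2447980925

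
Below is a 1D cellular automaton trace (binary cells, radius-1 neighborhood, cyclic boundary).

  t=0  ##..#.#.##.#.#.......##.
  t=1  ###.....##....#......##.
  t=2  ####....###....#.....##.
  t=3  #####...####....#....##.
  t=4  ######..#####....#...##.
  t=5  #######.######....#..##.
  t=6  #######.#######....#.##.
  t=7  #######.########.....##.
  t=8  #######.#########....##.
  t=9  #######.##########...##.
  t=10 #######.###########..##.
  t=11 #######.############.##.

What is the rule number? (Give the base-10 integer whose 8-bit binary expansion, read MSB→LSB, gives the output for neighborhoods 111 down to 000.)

216

  [7] ### => #  t=1,i=1
  [6] ##. => #  t=0,i=1
  [5] #.# => .  t=0,i=5
  [4] #.. => #  t=0,i=2
  [3] .## => #  t=0,i=0
  [2] .#. => .  t=0,i=4
  [1] ..# => .  t=0,i=3
  [0] ... => .  t=0,i=15
  bits 11011000 = 216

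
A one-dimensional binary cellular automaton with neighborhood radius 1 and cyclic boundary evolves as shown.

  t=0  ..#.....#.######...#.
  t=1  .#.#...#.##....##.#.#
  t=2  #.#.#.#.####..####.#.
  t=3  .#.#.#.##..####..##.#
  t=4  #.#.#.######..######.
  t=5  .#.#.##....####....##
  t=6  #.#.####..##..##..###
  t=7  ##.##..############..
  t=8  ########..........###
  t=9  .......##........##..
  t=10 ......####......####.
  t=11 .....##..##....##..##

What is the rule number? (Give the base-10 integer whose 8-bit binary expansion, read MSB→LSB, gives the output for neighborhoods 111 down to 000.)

  [7] ### => .  t=0,i=11
  [6] ##. => #  t=0,i=15
  [5] #.# => #  t=0,i=9
  [4] #.. => #  t=0,i=3
  [3] .## => #  t=0,i=10
  [2] .#. => .  t=0,i=2
  [1] ..# => #  t=0,i=1
  [0] ... => .  t=0,i=0
  bits 01111010 = 122

122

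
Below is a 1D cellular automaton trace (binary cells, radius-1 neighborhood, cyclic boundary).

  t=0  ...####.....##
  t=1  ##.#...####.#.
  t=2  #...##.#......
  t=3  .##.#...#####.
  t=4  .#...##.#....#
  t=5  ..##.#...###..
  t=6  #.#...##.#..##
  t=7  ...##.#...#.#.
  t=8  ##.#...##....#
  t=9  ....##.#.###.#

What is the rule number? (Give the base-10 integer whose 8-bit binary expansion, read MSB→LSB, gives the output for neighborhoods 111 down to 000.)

25

  ###|.  b7=0 t=0,i=4
  ##.|.  b6=0 t=0,i=6
  #.#|.  b5=0 t=1,i=2
  #..|#  b4=1 t=0,i=0
  .##|#  b3=1 t=0,i=3
  .#.|.  b2=0 t=1,i=3
  ..#|.  b1=0 t=0,i=2
  ...|#  b0=1 t=0,i=1
  bits 00011001 = 25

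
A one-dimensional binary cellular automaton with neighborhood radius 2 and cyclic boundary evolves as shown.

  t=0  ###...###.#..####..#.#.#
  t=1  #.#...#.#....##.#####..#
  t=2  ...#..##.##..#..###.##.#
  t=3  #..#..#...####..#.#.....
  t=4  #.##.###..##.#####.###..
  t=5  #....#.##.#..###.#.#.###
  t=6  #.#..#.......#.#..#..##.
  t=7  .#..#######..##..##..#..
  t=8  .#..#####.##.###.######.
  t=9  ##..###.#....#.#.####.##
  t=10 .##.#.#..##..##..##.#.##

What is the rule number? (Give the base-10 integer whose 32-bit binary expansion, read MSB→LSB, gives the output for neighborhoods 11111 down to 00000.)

  #####|#  b31=1 t=1,i=18
  ####.|.  b30=0 t=0,i=1
  ###.#|#  b29=1 t=0,i=8
  ###..|#  b28=1 t=0,i=2
  ##.##|.  b27=0 t=1,i=15
  ##.#.|.  b26=0 t=0,i=9
  ##..#|#  b25=1 t=0,i=17
  ##...|.  b24=0 t=0,i=3
  #.###|#  b23=1 t=0,i=23
  #.##.|.  b22=0 t=2,i=9
  #.#.#|.  b21=0 t=0,i=21
  #.#..|.  b20=0 t=0,i=10
  #..##|.  b19=0 t=0,i=12
  #..#.|#  b18=1 t=0,i=18
  #...#|.  b17=0 t=0,i=4
  #....|#  b16=1 t=1,i=10
  .####|#  b15=1 t=0,i=0
  .###.|.  b14=0 t=0,i=7
  .##.#|.  b13=0 t=1,i=0
  .##..|#  b12=1 t=2,i=10
  .#.##|.  b11=0 t=0,i=22
  .#.#.|#  b10=1 t=0,i=20
  .#..#|.  b9=0 t=0,i=11
  .#...|#  b8=1 t=1,i=3
  ..###|#  b7=1 t=0,i=6
  ..##.|#  b6=1 t=1,i=13
  ..#.#|#  b5=1 t=0,i=19
  ..#..|#  b4=1 t=2,i=3
  ...##|.  b3=0 t=0,i=5
  ...#.|.  b2=0 t=1,i=5
  ....#|.  b1=0 t=1,i=11
  .....|#  b0=1 t=3,i=21
  bits 10110010100001011001010111110001 = 2995099121

2995099121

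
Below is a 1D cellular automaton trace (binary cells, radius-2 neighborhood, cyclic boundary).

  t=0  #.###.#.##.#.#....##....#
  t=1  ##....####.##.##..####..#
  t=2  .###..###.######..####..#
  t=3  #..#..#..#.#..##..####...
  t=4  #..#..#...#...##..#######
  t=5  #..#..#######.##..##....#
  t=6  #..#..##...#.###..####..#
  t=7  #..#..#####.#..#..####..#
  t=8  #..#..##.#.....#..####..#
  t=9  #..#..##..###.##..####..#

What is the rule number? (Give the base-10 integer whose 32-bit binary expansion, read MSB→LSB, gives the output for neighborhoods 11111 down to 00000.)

  ##### -> .   bit 31 = 0  t=2,i=12
  ####. -> #   bit 30 = 1  t=1,i=8
  ###.# -> .   bit 29 = 0  t=0,i=4
  ###.. -> #   bit 28 = 1  t=1,i=1
  ##.## -> #   bit 27 = 1  t=0,i=1
  ##.#. -> .   bit 26 = 0  t=0,i=5
  ##..# -> .   bit 25 = 0  t=1,i=16
  ##... -> #   bit 24 = 1  t=0,i=20
  #.### -> .   bit 23 = 0  t=0,i=2
  #.##. -> #   bit 22 = 1  t=0,i=8
  #.#.# -> #   bit 21 = 1  t=0,i=6
  #.#.. -> .   bit 20 = 0  t=0,i=13
  #..## -> .   bit 19 = 0  t=1,i=17
  #..#. -> .   bit 18 = 0  t=2,i=23
  #...# -> #   bit 17 = 1  t=3,i=23
  #.... -> #   bit 16 = 1  t=0,i=15
  .#### -> #   bit 15 = 1  t=1,i=7
  .###. -> .   bit 14 = 0  t=0,i=3
  .##.# -> #   bit 13 = 1  t=0,i=0
  .##.. -> #   bit 12 = 1  t=0,i=19
  .#.## -> #   bit 11 = 1  t=0,i=7
  .#.#. -> #   bit 10 = 1  t=0,i=12
  .#..# -> .   bit 9 = 0  t=3,i=1
  .#... -> #   bit 8 = 1  t=0,i=14
  ..### -> #   bit 7 = 1  t=1,i=6
  ..##. -> #   bit 6 = 1  t=0,i=18
  ..#.# -> .   bit 5 = 0  t=2,i=24
  ..#.. -> #   bit 4 = 1  t=3,i=0
  ...## -> .   bit 3 = 0  t=0,i=17
  ...#. -> #   bit 2 = 1  t=3,i=24
  ....# -> .   bit 1 = 0  t=0,i=16
  ..... -> #   bit 0 = 1  t=8,i=12
  bits 01011001011000111011110111010101 = 1499708885

1499708885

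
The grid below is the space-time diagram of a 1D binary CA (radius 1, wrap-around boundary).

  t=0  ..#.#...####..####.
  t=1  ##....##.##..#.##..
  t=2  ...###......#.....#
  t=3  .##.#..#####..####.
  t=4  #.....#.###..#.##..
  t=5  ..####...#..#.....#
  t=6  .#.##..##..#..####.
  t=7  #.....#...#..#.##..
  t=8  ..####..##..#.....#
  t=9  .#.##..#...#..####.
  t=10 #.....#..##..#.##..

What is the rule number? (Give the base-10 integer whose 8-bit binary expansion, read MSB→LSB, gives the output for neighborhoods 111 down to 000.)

  nb ###: next=#  (t=0,i=9, bit7=1)
  nb ##.: next=.  (t=0,i=11, bit6=0)
  nb #.#: next=.  (t=0,i=3, bit5=0)
  nb #..: next=.  (t=0,i=5, bit4=0)
  nb .##: next=.  (t=0,i=8, bit3=0)
  nb .#.: next=.  (t=0,i=2, bit2=0)
  nb ..#: next=#  (t=0,i=1, bit1=1)
  nb ...: next=#  (t=0,i=0, bit0=1)
  bits 10000011 = 131

131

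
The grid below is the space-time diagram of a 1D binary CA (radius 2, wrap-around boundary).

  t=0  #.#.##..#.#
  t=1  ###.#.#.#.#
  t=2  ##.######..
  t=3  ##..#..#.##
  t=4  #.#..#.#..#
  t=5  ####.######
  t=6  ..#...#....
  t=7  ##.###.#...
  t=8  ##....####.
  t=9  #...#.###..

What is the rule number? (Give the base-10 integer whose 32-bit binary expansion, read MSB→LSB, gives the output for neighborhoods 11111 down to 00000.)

  #####|.  b31=0 t=2,i=5
  ####.|#  b30=1 t=1,i=1
  ###.#|.  b29=0 t=1,i=2
  ###..|.  b28=0 t=2,i=8
  ##.##|.  b27=0 t=2,i=2
  ##.#.|#  b26=1 t=0,i=1
  ##..#|#  b25=1 t=0,i=6
  ##...|.  b24=0 t=8,i=2
  #.###|.  b23=0 t=1,i=10
  #.##.|#  b22=1 t=0,i=4
  #.#.#|#  b21=1 t=0,i=2
  #.#..|#  b20=1 t=4,i=2
  #..##|#  b19=1 t=2,i=10
  #..#.|.  b18=0 t=0,i=7
  #...#|#  b17=1 t=6,i=4
  #....|.  b16=0 t=6,i=8
  .####|#  b15=1 t=1,i=0
  .###.|.  b14=0 t=7,i=4
  .##.#|#  b13=1 t=0,i=0
  .##..|.  b12=0 t=0,i=5
  .#.##|.  b11=0 t=0,i=3
  .#.#.|#  b10=1 t=1,i=5
  .#..#|#  b9=1 t=3,i=5
  .#...|#  b8=1 t=6,i=3
  ..###|#  b7=1 t=8,i=6
  ..##.|#  b6=1 t=2,i=0
  ..#.#|#  b5=1 t=0,i=8
  ..#..|.  b4=0 t=3,i=4
  ...##|.  b3=0 t=7,i=10
  ...#.|#  b2=1 t=6,i=1
  ....#|#  b1=1 t=6,i=0
  .....|.  b0=0 t=6,i=9
  bits 01000110011110101010011111100110 = 1182443494

1182443494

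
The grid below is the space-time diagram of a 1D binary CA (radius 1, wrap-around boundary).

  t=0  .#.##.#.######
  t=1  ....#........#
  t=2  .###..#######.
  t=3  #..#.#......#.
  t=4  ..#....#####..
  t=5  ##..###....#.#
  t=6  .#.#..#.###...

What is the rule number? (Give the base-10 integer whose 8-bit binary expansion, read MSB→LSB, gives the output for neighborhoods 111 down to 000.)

  ### -> .   bit 7 = 0  t=0,i=9
  ##. -> #   bit 6 = 1  t=0,i=4
  #.# -> .   bit 5 = 0  t=0,i=0
  #.. -> .   bit 4 = 0  t=1,i=0
  .## -> .   bit 3 = 0  t=0,i=3
  .#. -> .   bit 2 = 0  t=0,i=1
  ..# -> #   bit 1 = 1  t=1,i=3
  ... -> #   bit 0 = 1  t=1,i=1
  bits 01000011 = 67

67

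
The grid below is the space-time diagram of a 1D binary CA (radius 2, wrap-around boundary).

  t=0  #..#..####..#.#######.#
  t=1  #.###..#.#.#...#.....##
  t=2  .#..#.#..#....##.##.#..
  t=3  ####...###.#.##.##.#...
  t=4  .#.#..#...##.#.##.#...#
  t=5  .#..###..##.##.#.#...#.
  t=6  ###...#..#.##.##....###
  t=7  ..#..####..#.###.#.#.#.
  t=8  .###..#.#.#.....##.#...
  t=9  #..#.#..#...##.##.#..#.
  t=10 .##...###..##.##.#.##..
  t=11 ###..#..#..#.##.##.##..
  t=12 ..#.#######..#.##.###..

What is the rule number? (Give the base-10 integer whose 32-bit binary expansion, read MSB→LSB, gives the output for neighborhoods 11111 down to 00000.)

476418653

  ##### -> .   bit 31 = 0  t=0,i=16
  ####. -> .   bit 30 = 0  t=0,i=8
  ###.# -> .   bit 29 = 0  t=0,i=20
  ###.. -> #   bit 28 = 1  t=0,i=9
  ##.## -> #   bit 27 = 1  t=0,i=21
  ##.#. -> #   bit 26 = 1  t=2,i=19
  ##..# -> .   bit 25 = 0  t=0,i=1
  ##... -> .   bit 24 = 0  t=3,i=4
  #.### -> .   bit 23 = 0  t=0,i=14
  #.##. -> #   bit 22 = 1  t=0,i=22
  #.#.# -> #   bit 21 = 1  t=1,i=9
  #.#.. -> .   bit 20 = 0  t=1,i=11
  #..## -> .   bit 19 = 0  t=0,i=5
  #..#. -> #   bit 18 = 1  t=0,i=2
  #...# -> .   bit 17 = 0  t=1,i=13
  #.... -> #   bit 16 = 1  t=1,i=17
  .#### -> #   bit 15 = 1  t=0,i=7
  .###. -> .   bit 14 = 0  t=1,i=3
  .##.# -> .   bit 13 = 0  t=2,i=15
  .##.. -> #   bit 12 = 1  t=0,i=0
  .#.## -> .   bit 11 = 0  t=0,i=13
  .#.#. -> .   bit 10 = 0  t=1,i=8
  .#..# -> #   bit 9 = 1  t=0,i=4
  .#... -> .   bit 8 = 0  t=1,i=12
  ..### -> .   bit 7 = 0  t=0,i=6
  ..##. -> #   bit 6 = 1  t=2,i=14
  ..#.# -> .   bit 5 = 0  t=0,i=12
  ..#.. -> #   bit 4 = 1  t=0,i=3
  ...## -> #   bit 3 = 1  t=1,i=20
  ...#. -> #   bit 2 = 1  t=1,i=14
  ....# -> .   bit 1 = 0  t=1,i=19
  ..... -> #   bit 0 = 1  t=1,i=18
  bits 00011100011001011001001001011101 = 476418653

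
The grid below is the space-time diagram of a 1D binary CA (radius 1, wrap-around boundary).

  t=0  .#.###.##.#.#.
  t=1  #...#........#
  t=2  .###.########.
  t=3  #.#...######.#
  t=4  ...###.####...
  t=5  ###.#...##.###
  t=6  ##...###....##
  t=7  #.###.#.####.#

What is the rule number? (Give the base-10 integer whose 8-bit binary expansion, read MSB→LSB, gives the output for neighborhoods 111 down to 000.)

  ###|#  b7=1 t=0,i=4
  ##.|.  b6=0 t=0,i=5
  #.#|.  b5=0 t=0,i=2
  #..|#  b4=1 t=0,i=13
  .##|.  b3=0 t=0,i=3
  .#.|.  b2=0 t=0,i=1
  ..#|#  b1=1 t=0,i=0
  ...|#  b0=1 t=1,i=2
  bits 10010011 = 147

147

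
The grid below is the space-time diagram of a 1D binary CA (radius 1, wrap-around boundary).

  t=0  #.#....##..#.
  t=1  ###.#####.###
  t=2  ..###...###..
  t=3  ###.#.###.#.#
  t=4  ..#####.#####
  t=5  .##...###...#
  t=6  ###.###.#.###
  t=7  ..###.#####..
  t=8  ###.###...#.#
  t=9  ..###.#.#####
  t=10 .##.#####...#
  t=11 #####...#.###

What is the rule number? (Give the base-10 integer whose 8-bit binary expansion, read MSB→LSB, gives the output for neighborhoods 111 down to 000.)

111

  ### -> .   bit 7 = 0  t=1,i=0
  ##. -> #   bit 6 = 1  t=0,i=8
  #.# -> #   bit 5 = 1  t=0,i=1
  #.. -> .   bit 4 = 0  t=0,i=3
  .## -> #   bit 3 = 1  t=0,i=7
  .#. -> #   bit 2 = 1  t=0,i=0
  ..# -> #   bit 1 = 1  t=0,i=6
  ... -> #   bit 0 = 1  t=0,i=4
  bits 01101111 = 111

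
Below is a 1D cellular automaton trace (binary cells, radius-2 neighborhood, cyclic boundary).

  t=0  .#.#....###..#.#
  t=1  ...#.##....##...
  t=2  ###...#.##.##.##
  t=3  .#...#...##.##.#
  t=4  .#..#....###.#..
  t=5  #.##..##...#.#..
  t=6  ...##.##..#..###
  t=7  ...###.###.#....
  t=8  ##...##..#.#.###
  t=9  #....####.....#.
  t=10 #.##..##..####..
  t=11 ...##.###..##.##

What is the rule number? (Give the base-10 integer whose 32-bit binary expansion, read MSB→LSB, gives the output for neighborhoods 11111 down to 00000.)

1779806791

  [31] ##### => .  t=2,i=0
  [30] ####. => #  t=2,i=1
  [29] ###.# => #  t=4,i=11
  [28] ###.. => .  t=0,i=10
  [27] ##.## => #  t=2,i=10
  [26] ##.#. => .  t=3,i=14
  [25] ##..# => #  t=0,i=11
  [24] ##... => .  t=1,i=7
  [23] #.### => .  t=2,i=14
  [22] #.##. => .  t=1,i=5
  [21] #.#.# => .  t=0,i=1
  [20] #.#.. => #  t=0,i=3
  [19] #..## => .  t=5,i=5
  [18] #..#. => #  t=0,i=12
  [17] #...# => .  t=2,i=4
  [16] #.... => #  t=0,i=5
  [15] .#### => #  t=2,i=15
  [14] .###. => .  t=0,i=9
  [13] .##.# => #  t=2,i=9
  [12] .##.. => #  t=1,i=6
  [11] .#.## => .  t=1,i=4
  [10] .#.#. => .  t=0,i=0
  [9] .#..# => #  t=4,i=2
  [8] .#... => .  t=0,i=4
  [7] ..### => .  t=0,i=8
  [6] ..##. => #  t=1,i=11
  [5] ..#.# => .  t=0,i=13
  [4] ..#.. => .  t=3,i=5
  [3] ...## => .  t=0,i=7
  [2] ...#. => #  t=1,i=2
  [1] ....# => #  t=0,i=6
  [0] ..... => #  t=1,i=0
  bits 01101010000101011011001001000111 = 1779806791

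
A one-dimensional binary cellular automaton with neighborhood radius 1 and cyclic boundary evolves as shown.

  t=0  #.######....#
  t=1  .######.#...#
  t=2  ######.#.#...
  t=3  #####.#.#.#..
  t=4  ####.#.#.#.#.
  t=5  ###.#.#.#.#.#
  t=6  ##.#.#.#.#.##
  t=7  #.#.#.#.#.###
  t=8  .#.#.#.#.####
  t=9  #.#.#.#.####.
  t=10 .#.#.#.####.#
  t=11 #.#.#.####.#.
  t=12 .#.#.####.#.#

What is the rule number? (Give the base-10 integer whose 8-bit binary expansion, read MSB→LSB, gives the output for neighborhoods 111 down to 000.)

184

  nb ###: next=#  (t=0,i=3, bit7=1)
  nb ##.: next=.  (t=0,i=0, bit6=0)
  nb #.#: next=#  (t=0,i=1, bit5=1)
  nb #..: next=#  (t=0,i=8, bit4=1)
  nb .##: next=#  (t=0,i=2, bit3=1)
  nb .#.: next=.  (t=1,i=8, bit2=0)
  nb ..#: next=.  (t=0,i=11, bit1=0)
  nb ...: next=.  (t=0,i=9, bit0=0)
  bits 10111000 = 184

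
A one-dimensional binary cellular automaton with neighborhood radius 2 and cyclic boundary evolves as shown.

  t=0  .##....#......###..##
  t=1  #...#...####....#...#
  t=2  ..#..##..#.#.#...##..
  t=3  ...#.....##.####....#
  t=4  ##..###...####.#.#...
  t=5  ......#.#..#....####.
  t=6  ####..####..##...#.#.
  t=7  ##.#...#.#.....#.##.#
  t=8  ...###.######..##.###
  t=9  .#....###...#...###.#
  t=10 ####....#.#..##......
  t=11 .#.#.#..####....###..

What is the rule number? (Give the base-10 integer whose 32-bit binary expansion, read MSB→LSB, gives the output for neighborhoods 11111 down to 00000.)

412331809

  ##### -> .   bit 31 = 0  t=8,i=9
  ####. -> .   bit 30 = 0  t=1,i=10
  ###.# -> .   bit 29 = 0  t=4,i=13
  ###.. -> #   bit 28 = 1  t=0,i=16
  ##.## -> #   bit 27 = 1  t=0,i=0
  ##.#. -> .   bit 26 = 0  t=4,i=14
  ##..# -> .   bit 25 = 0  t=0,i=17
  ##... -> .   bit 24 = 0  t=0,i=3
  #.### -> #   bit 23 = 1  t=3,i=12
  #.##. -> .   bit 22 = 0  t=0,i=1
  #.#.# -> .   bit 21 = 0  t=2,i=11
  #.#.. -> #   bit 20 = 1  t=2,i=13
  #..## -> .   bit 19 = 0  t=0,i=18
  #..#. -> .   bit 18 = 0  t=2,i=8
  #...# -> #   bit 17 = 1  t=1,i=2
  #.... -> #   bit 16 = 1  t=0,i=4
  .#### -> #   bit 15 = 1  t=1,i=9
  .###. -> .   bit 14 = 0  t=0,i=15
  .##.# -> #   bit 13 = 1  t=0,i=20
  .##.. -> .   bit 12 = 0  t=0,i=2
  .#.## -> #   bit 11 = 1  t=6,i=20
  .#.#. -> #   bit 10 = 1  t=2,i=10
  .#..# -> #   bit 9 = 1  t=2,i=3
  .#... -> #   bit 8 = 1  t=0,i=8
  ..### -> .   bit 7 = 0  t=0,i=14
  ..##. -> .   bit 6 = 0  t=0,i=19
  ..#.# -> #   bit 5 = 1  t=2,i=9
  ..#.. -> .   bit 4 = 0  t=0,i=7
  ...## -> .   bit 3 = 0  t=0,i=13
  ...#. -> .   bit 2 = 0  t=0,i=6
  ....# -> .   bit 1 = 0  t=0,i=5
  ..... -> #   bit 0 = 1  t=0,i=10
  bits 00011000100100111010111100100001 = 412331809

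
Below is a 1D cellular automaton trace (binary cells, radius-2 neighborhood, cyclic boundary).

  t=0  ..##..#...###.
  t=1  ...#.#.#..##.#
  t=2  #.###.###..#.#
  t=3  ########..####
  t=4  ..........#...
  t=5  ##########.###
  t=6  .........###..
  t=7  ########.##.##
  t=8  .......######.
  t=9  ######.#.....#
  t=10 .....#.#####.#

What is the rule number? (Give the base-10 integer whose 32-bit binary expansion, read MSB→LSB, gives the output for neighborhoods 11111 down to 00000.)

  nb #####: next=.  (t=3,i=0, bit31=0)
  nb ####.: next=.  (t=3,i=6, bit30=0)
  nb ###.#: next=#  (t=2,i=4, bit29=1)
  nb ###..: next=.  (t=0,i=12, bit28=0)
  nb ##.##: next=#  (t=2,i=1, bit27=1)
  nb ##.#.: next=.  (t=1,i=12, bit26=0)
  nb ##..#: next=.  (t=0,i=4, bit25=0)
  nb ##...: next=#  (t=0,i=13, bit24=1)
  nb #.###: next=#  (t=2,i=2, bit23=1)
  nb #.##.: next=#  (t=2,i=13, bit22=1)
  nb #.#.#: next=.  (t=1,i=5, bit21=0)
  nb #.#..: next=#  (t=1,i=7, bit20=1)
  nb #..##: next=.  (t=1,i=9, bit19=0)
  nb #..#.: next=#  (t=0,i=5, bit18=1)
  nb #...#: next=.  (t=0,i=0, bit17=0)
  nb #....: next=#  (t=4,i=12, bit16=1)
  nb .####: next=.  (t=3,i=11, bit15=0)
  nb .###.: next=#  (t=0,i=11, bit14=1)
  nb .##.#: next=#  (t=1,i=11, bit13=1)
  nb .##..: next=#  (t=0,i=3, bit12=1)
  nb .#.##: next=#  (t=2,i=12, bit11=1)
  nb .#.#.: next=#  (t=1,i=4, bit10=1)
  nb .#..#: next=#  (t=1,i=8, bit9=1)
  nb .#...: next=#  (t=0,i=7, bit8=1)
  nb ..###: next=#  (t=0,i=10, bit7=1)
  nb ..##.: next=.  (t=0,i=2, bit6=0)
  nb ..#.#: next=#  (t=1,i=3, bit5=1)
  nb ..#..: next=.  (t=0,i=6, bit4=0)
  nb ...##: next=.  (t=0,i=1, bit3=0)
  nb ...#.: next=#  (t=1,i=2, bit2=1)
  nb ....#: next=#  (t=4,i=8, bit1=1)
  nb .....: next=#  (t=4,i=0, bit0=1)
  bits 00101001110101010111111110100111 = 701857703

701857703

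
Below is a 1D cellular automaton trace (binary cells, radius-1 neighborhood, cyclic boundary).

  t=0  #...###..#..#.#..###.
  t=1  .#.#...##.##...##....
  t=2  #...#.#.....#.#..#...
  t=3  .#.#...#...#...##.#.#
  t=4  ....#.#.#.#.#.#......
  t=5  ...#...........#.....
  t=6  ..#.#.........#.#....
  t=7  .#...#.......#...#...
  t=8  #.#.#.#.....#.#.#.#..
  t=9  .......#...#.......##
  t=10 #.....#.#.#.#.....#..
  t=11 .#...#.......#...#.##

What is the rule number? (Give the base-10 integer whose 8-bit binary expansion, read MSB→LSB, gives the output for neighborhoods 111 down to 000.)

  ###|.  b7=0 t=0,i=5
  ##.|.  b6=0 t=0,i=6
  #.#|.  b5=0 t=0,i=13
  #..|#  b4=1 t=0,i=1
  .##|.  b3=0 t=0,i=4
  .#.|.  b2=0 t=0,i=0
  ..#|#  b1=1 t=0,i=3
  ...|.  b0=0 t=0,i=2
  bits 00010010 = 18

18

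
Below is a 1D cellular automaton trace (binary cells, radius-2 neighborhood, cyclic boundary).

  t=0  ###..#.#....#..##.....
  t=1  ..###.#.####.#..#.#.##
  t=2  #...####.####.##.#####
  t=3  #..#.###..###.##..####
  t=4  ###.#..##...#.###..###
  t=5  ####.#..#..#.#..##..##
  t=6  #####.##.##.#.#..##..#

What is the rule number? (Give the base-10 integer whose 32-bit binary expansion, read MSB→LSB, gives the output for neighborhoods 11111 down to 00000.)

4133863182

  #####|#  b31=1 t=2,i=19
  ####.|#  b30=1 t=1,i=10
  ###.#|#  b29=1 t=1,i=4
  ###..|#  b28=1 t=0,i=2
  ##.##|.  b27=0 t=2,i=8
  ##.#.|#  b26=1 t=1,i=5
  ##..#|#  b25=1 t=0,i=3
  ##...|.  b24=0 t=0,i=17
  #.###|.  b23=0 t=1,i=8
  #.##.|#  b22=1 t=1,i=20
  #.#.#|#  b21=1 t=1,i=6
  #.#..|.  b20=0 t=0,i=7
  #..##|.  b19=0 t=0,i=14
  #..#.|#  b18=1 t=0,i=4
  #...#|.  b17=0 t=2,i=2
  #....|#  b16=1 t=0,i=9
  .####|#  b15=1 t=1,i=9
  .###.|.  b14=0 t=0,i=1
  .##.#|#  b13=1 t=2,i=15
  .##..|#  b12=1 t=0,i=16
  .#.##|#  b11=1 t=1,i=7
  .#.#.|#  b10=1 t=0,i=6
  .#..#|#  b9=1 t=0,i=13
  .#...|#  b8=1 t=0,i=8
  ..###|.  b7=0 t=0,i=0
  ..##.|.  b6=0 t=0,i=15
  ..#.#|.  b5=0 t=0,i=5
  ..#..|.  b4=0 t=0,i=12
  ...##|#  b3=1 t=0,i=21
  ...#.|#  b2=1 t=0,i=11
  ....#|#  b1=1 t=0,i=10
  .....|.  b0=0 t=0,i=19
  bits 11110110011001011011111100001110 = 4133863182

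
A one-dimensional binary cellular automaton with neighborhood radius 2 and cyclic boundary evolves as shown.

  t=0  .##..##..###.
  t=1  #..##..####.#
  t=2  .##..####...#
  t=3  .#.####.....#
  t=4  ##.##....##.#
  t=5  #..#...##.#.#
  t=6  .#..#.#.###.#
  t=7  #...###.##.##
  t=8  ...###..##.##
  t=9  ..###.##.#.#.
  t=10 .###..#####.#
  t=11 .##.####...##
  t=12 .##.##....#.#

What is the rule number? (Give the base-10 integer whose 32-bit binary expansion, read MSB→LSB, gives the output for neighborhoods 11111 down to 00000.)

  [31] ##### => .  t=10,i=8
  [30] ####. => .  t=1,i=9
  [29] ###.# => .  t=1,i=10
  [28] ###.. => .  t=0,i=11
  [27] ##.## => .  t=1,i=11
  [26] ##.#. => #  t=5,i=9
  [25] ##..# => #  t=0,i=3
  [24] ##... => .  t=2,i=9
  [23] #.### => #  t=3,i=3
  [22] #.##. => #  t=1,i=12
  [21] #.#.# => #  t=3,i=1
  [20] #.#.. => .  t=6,i=1
  [19] #..## => #  t=0,i=0
  [18] #..#. => .  t=5,i=2
  [17] #...# => .  t=2,i=10
  [16] #.... => .  t=3,i=8
  [15] .#### => #  t=1,i=8
  [14] .###. => #  t=0,i=10
  [13] .##.# => #  t=4,i=10
  [12] .##.. => .  t=0,i=2
  [11] .#.## => .  t=2,i=0
  [10] .#.#. => #  t=3,i=0
  [9] .#..# => .  t=6,i=2
  [8] .#... => #  t=5,i=4
  [7] ..### => #  t=0,i=9
  [6] ..##. => .  t=0,i=1
  [5] ..#.# => #  t=2,i=12
  [4] ..#.. => .  t=5,i=3
  [3] ...## => #  t=4,i=8
  [2] ...#. => .  t=2,i=11
  [1] ....# => #  t=3,i=10
  [0] ..... => #  t=3,i=9
  bits 00000110111010001110010110101011 = 115926443

115926443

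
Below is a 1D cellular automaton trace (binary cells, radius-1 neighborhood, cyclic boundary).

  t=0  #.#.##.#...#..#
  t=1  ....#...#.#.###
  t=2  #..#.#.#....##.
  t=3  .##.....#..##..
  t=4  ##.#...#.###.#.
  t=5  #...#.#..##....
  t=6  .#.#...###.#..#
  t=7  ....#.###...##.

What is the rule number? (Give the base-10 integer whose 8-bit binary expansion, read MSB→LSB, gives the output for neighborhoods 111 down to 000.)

154

  ###|#  b7=1 t=1,i=13
  ##.|.  b6=0 t=0,i=0
  #.#|.  b5=0 t=0,i=1
  #..|#  b4=1 t=0,i=8
  .##|#  b3=1 t=0,i=4
  .#.|.  b2=0 t=0,i=2
  ..#|#  b1=1 t=0,i=10
  ...|.  b0=0 t=0,i=9
  bits 10011010 = 154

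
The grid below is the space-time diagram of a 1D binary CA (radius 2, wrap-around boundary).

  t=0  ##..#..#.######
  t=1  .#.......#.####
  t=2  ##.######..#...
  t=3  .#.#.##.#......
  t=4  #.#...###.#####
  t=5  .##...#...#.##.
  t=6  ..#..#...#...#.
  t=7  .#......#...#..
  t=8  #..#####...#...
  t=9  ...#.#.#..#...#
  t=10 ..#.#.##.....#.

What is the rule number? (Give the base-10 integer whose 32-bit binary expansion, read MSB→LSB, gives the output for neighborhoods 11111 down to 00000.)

2492544135

  [31] ##### => #  t=0,i=11
  [30] ####. => .  t=0,i=0
  [29] ###.# => .  t=1,i=14
  [28] ###.. => #  t=0,i=1
  [27] ##.## => .  t=2,i=2
  [26] ##.#. => #  t=1,i=0
  [25] ##..# => .  t=0,i=2
  [24] ##... => .  t=5,i=3
  [23] #.### => #  t=0,i=9
  [22] #.##. => .  t=3,i=5
  [21] #.#.# => .  t=3,i=3
  [20] #.#.. => #  t=1,i=1
  [19] #..## => .  t=5,i=0
  [18] #..#. => .  t=0,i=3
  [17] #...# => .  t=2,i=13
  [16] #.... => #  t=1,i=3
  [15] .#### => .  t=0,i=10
  [14] .###. => .  t=4,i=7
  [13] .##.# => #  t=2,i=1
  [12] .##.. => #  t=5,i=2
  [11] .#.## => .  t=0,i=8
  [10] .#.#. => #  t=3,i=2
  [9] .#..# => .  t=0,i=5
  [8] .#... => .  t=1,i=2
  [7] ..### => #  t=4,i=6
  [6] ..##. => .  t=2,i=0
  [5] ..#.# => .  t=0,i=7
  [4] ..#.. => .  t=0,i=4
  [3] ...## => .  t=2,i=14
  [2] ...#. => #  t=1,i=8
  [1] ....# => #  t=1,i=7
  [0] ..... => #  t=1,i=4
  bits 10010100100100010011010010000111 = 2492544135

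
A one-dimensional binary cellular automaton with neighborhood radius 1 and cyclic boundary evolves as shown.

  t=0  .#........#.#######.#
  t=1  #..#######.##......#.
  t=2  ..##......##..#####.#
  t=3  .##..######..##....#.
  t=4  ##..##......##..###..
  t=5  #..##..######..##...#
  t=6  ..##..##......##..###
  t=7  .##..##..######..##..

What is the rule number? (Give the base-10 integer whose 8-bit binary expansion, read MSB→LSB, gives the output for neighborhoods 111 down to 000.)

43

  ### -> .   bit 7 = 0  t=0,i=13
  ##. -> .   bit 6 = 0  t=0,i=18
  #.# -> #   bit 5 = 1  t=0,i=0
  #.. -> .   bit 4 = 0  t=0,i=2
  .## -> #   bit 3 = 1  t=0,i=12
  .#. -> .   bit 2 = 0  t=0,i=1
  ..# -> #   bit 1 = 1  t=0,i=9
  ... -> #   bit 0 = 1  t=0,i=3
  bits 00101011 = 43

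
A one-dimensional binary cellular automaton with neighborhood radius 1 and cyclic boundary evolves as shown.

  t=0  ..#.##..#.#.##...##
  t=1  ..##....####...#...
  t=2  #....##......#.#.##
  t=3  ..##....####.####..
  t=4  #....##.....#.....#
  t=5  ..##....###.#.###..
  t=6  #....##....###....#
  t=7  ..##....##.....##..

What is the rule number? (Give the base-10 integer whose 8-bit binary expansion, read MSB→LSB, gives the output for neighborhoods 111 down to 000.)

37

  ### -> .   bit 7 = 0  t=1,i=9
  ##. -> .   bit 6 = 0  t=0,i=5
  #.# -> #   bit 5 = 1  t=0,i=3
  #.. -> .   bit 4 = 0  t=0,i=0
  .## -> .   bit 3 = 0  t=0,i=4
  .#. -> #   bit 2 = 1  t=0,i=2
  ..# -> .   bit 1 = 0  t=0,i=1
  ... -> #   bit 0 = 1  t=0,i=15
  bits 00100101 = 37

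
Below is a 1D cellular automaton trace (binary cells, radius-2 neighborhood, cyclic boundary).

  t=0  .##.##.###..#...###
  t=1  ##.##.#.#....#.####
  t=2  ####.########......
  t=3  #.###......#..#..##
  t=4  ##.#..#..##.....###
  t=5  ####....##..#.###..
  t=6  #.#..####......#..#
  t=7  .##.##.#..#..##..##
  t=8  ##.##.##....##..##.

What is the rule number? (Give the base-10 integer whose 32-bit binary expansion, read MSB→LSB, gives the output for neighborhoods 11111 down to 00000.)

  ##### -> .   bit 31 = 0  t=1,i=17
  ####. -> #   bit 30 = 1  t=1,i=0
  ###.# -> #   bit 29 = 1  t=0,i=18
  ###.. -> .   bit 28 = 0  t=0,i=9
  ##.## -> #   bit 27 = 1  t=0,i=0
  ##.#. -> #   bit 26 = 1  t=1,i=5
  ##..# -> .   bit 25 = 0  t=0,i=10
  ##... -> .   bit 24 = 0  t=2,i=13
  #.### -> .   bit 23 = 0  t=0,i=7
  #.##. -> #   bit 22 = 1  t=0,i=1
  #.#.# -> #   bit 21 = 1  t=1,i=6
  #.#.. -> #   bit 20 = 1  t=1,i=8
  #..## -> #   bit 19 = 1  t=3,i=16
  #..#. -> .   bit 18 = 0  t=0,i=11
  #...# -> .   bit 17 = 0  t=0,i=14
  #.... -> #   bit 16 = 1  t=1,i=10
  .#### -> .   bit 15 = 0  t=1,i=16
  .###. -> #   bit 14 = 1  t=0,i=8
  .##.# -> .   bit 13 = 0  t=0,i=2
  .##.. -> .   bit 12 = 0  t=4,i=10
  .#.## -> .   bit 11 = 0  t=1,i=14
  .#.#. -> #   bit 10 = 1  t=1,i=7
  .#..# -> .   bit 9 = 0  t=3,i=12
  .#... -> #   bit 8 = 1  t=0,i=13
  ..### -> #   bit 7 = 1  t=0,i=16
  ..##. -> #   bit 6 = 1  t=4,i=9
  ..#.# -> .   bit 5 = 0  t=1,i=13
  ..#.. -> .   bit 4 = 0  t=0,i=12
  ...## -> #   bit 3 = 1  t=0,i=15
  ...#. -> #   bit 2 = 1  t=1,i=12
  ....# -> #   bit 1 = 1  t=1,i=11
  ..... -> .   bit 0 = 0  t=2,i=15
  bits 01101100011110010100010111001110 = 1819887054

1819887054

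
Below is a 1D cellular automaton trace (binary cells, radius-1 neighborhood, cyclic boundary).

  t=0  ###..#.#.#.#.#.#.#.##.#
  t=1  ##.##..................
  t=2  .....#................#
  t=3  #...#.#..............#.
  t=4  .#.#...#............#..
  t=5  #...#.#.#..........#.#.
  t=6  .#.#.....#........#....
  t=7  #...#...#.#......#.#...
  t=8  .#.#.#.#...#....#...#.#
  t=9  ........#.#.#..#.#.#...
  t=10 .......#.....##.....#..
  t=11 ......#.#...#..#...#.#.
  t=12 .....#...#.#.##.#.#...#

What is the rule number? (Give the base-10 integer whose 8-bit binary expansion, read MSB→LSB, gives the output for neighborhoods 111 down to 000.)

146

  ###|#  b7=1 t=0,i=0
  ##.|.  b6=0 t=0,i=2
  #.#|.  b5=0 t=0,i=6
  #..|#  b4=1 t=0,i=3
  .##|.  b3=0 t=0,i=19
  .#.|.  b2=0 t=0,i=5
  ..#|#  b1=1 t=0,i=4
  ...|.  b0=0 t=1,i=6
  bits 10010010 = 146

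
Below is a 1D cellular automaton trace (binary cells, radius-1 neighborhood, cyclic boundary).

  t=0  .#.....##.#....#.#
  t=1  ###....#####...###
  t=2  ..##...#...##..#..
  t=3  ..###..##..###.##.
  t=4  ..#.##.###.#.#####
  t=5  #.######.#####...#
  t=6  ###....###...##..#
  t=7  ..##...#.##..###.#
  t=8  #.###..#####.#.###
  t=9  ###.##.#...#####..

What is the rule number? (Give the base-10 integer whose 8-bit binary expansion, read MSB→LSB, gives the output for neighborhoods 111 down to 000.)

  [7] ### => .  t=1,i=0
  [6] ##. => #  t=0,i=8
  [5] #.# => #  t=0,i=0
  [4] #.. => #  t=0,i=2
  [3] .## => #  t=0,i=7
  [2] .#. => #  t=0,i=1
  [1] ..# => .  t=0,i=6
  [0] ... => .  t=0,i=3
  bits 01111100 = 124

124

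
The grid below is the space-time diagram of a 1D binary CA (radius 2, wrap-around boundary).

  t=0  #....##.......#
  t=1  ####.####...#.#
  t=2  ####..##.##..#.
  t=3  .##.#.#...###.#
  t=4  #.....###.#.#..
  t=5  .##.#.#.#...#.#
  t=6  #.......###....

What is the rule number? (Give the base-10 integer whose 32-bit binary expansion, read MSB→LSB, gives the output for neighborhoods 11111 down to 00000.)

3809974722

  ##### -> #   bit 31 = 1  t=1,i=1
  ####. -> #   bit 30 = 1  t=1,i=2
  ###.# -> #   bit 29 = 1  t=1,i=3
  ###.. -> .   bit 28 = 0  t=1,i=8
  ##.## -> .   bit 27 = 0  t=1,i=4
  ##.#. -> .   bit 26 = 0  t=3,i=3
  ##..# -> #   bit 25 = 1  t=2,i=4
  ##... -> #   bit 24 = 1  t=0,i=1
  #.### -> .   bit 23 = 0  t=1,i=5
  #.##. -> .   bit 22 = 0  t=2,i=9
  #.#.# -> .   bit 21 = 0  t=3,i=4
  #.#.. -> #   bit 20 = 1  t=3,i=6
  #..## -> .   bit 19 = 0  t=2,i=5
  #..#. -> #   bit 18 = 1  t=2,i=12
  #...# -> #   bit 17 = 1  t=1,i=10
  #.... -> #   bit 16 = 1  t=0,i=2
  .#### -> #   bit 15 = 1  t=1,i=0
  .###. -> .   bit 14 = 0  t=3,i=11
  .##.# -> .   bit 13 = 0  t=2,i=7
  .##.. -> #   bit 12 = 1  t=0,i=0
  .#.## -> #   bit 11 = 1  t=1,i=13
  .#.#. -> .   bit 10 = 0  t=3,i=5
  .#..# -> .   bit 9 = 0  t=4,i=13
  .#... -> #   bit 8 = 1  t=3,i=7
  ..### -> #   bit 7 = 1  t=3,i=10
  ..##. -> #   bit 6 = 1  t=0,i=5
  ..#.# -> .   bit 5 = 0  t=1,i=12
  ..#.. -> .   bit 4 = 0  t=4,i=0
  ...## -> .   bit 3 = 0  t=0,i=4
  ...#. -> .   bit 2 = 0  t=1,i=11
  ....# -> #   bit 1 = 1  t=0,i=3
  ..... -> .   bit 0 = 0  t=0,i=9
  bits 11100011000101111001100111000010 = 3809974722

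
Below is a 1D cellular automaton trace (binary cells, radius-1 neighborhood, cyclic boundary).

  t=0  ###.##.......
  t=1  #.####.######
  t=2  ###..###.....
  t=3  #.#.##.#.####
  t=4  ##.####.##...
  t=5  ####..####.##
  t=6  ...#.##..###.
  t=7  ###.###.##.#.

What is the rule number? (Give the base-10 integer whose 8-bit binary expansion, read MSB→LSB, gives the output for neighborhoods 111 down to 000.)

  ###|.  b7=0 t=0,i=1
  ##.|#  b6=1 t=0,i=2
  #.#|#  b5=1 t=0,i=3
  #..|.  b4=0 t=0,i=6
  .##|#  b3=1 t=0,i=0
  .#.|.  b2=0 t=3,i=2
  ..#|#  b1=1 t=0,i=12
  ...|#  b0=1 t=0,i=7
  bits 01101011 = 107

107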